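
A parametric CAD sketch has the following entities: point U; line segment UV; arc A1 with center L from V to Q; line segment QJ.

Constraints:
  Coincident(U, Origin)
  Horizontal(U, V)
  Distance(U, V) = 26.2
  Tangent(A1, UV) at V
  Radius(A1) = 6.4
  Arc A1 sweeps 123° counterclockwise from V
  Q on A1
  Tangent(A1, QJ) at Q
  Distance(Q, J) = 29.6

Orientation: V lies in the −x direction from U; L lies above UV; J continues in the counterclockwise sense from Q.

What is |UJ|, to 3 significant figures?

50.7

U is at the origin; U and V share the same y with |UV| = 26.2 and V on the −x side, so V = (-26.2, 0.00). Tangency of A1 to UV means the radius LV is perpendicular to UV, so L = V + (0, 6.4) = (-26.2, 6.40). On A1, V sits at bearing -90° from L; a 123° counterclockwise sweep puts Q at bearing 33°, so Q = L + 6.4·(cos 33°, sin 33°) = (-20.8, 9.89). Since A1 is tangent to QJ there, LQ ⟂ QJ, so QJ runs along (−sin 33°, cos 33°); with |QJ| = 29.6, J = (-37.0, 34.7). Then |UJ| = |J − U| = 50.7.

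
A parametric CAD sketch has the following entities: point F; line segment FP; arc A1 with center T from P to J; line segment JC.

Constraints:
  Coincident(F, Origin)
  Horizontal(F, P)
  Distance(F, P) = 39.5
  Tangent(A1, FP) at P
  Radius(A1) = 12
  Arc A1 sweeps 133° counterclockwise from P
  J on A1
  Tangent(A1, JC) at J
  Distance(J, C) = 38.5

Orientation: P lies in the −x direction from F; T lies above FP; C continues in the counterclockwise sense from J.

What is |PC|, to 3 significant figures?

51.4

F is at the origin; F and P share the same y with |FP| = 39.5 and P on the −x side, so P = (-39.5, 0.00). Since A1 is tangent to FP there, TP ⟂ FP, so T = P + (0, 12) = (-39.5, 12.0). On A1, P sits at bearing -90° from T; a 133° counterclockwise sweep puts J at bearing 43°, so J = T + 12.0·(cos 43°, sin 43°) = (-30.7, 20.2). Since A1 is tangent to JC there, TJ ⟂ JC, so JC runs along (−sin 43°, cos 43°); with |JC| = 38.5, C = (-57.0, 48.3). Then |PC| = |C − P| = 51.4.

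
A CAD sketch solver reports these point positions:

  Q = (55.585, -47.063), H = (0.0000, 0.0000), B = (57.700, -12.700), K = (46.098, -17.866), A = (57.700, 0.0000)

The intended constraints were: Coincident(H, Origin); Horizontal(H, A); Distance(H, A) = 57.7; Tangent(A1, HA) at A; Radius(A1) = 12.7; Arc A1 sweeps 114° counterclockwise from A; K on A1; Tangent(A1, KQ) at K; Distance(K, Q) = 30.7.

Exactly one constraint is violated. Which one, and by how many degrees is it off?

Tangent(A1, KQ) at K — off by 6.00°.

H = (0.00, 0.00) ✓; H.y = 0.00, A.y = 0.00 ✓; |HA| = 57.70 ✓; ∠(BA, AH) = 90.00° ✓; |BA| = 12.70 ✓; bearing(B→K) − bearing(B→A) = 114.0° ✓; |BK| = 12.70 ✓; ∠(BK, KQ) = 96.00° ✗; |KQ| = 30.70 ✓.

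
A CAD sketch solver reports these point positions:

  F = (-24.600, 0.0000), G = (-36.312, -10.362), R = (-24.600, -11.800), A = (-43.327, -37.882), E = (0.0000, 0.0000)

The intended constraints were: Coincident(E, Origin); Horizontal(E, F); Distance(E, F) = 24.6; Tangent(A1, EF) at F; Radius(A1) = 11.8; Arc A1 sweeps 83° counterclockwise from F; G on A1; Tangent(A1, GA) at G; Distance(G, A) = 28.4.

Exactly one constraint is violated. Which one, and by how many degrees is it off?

Tangent(A1, GA) at G — off by 7.30°.

E = (0.00, 0.00) ✓; E.y = 0.00, F.y = 0.00 ✓; |EF| = 24.60 ✓; ∠(RF, FE) = 90.00° ✓; |RF| = 11.80 ✓; bearing(R→G) − bearing(R→F) = 83.00° ✓; |RG| = 11.80 ✓; ∠(RG, GA) = 97.30° ✗; |GA| = 28.40 ✓.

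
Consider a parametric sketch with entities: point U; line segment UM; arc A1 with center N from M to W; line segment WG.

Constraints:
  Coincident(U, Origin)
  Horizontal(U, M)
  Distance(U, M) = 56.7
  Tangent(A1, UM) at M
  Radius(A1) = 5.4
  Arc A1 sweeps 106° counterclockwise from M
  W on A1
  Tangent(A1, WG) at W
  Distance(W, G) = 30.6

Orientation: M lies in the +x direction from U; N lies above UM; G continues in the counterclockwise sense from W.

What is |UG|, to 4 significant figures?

64.62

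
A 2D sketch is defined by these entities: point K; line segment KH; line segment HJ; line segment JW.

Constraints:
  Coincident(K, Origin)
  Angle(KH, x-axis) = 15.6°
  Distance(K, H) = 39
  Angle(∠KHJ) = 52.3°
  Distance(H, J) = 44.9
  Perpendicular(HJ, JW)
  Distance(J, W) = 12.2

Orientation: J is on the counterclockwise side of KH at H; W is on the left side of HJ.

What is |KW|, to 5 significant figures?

28.129

K is at the origin; KH runs at 15.6° with length 39.0, so H = 39.0·(cos 15.6°, sin 15.6°) = (37.563, 10.488). ∠KHJ = 52.3°, so HJ runs at 15.6° + (180° − 52.3°) = 143.30° from the x-axis; with |HJ| = 44.9, J = H + 44.9·(cos 143.30°, sin 143.30°) = (1.5636, 37.321). The perpendicularity gives JW at right angles to HJ; with |JW| = 12.2 on the left of HJ, W = J + 12.2·(-0.59763, -0.80178) = (-5.7274, 27.540). Then |KW| = |W − K| = 28.129.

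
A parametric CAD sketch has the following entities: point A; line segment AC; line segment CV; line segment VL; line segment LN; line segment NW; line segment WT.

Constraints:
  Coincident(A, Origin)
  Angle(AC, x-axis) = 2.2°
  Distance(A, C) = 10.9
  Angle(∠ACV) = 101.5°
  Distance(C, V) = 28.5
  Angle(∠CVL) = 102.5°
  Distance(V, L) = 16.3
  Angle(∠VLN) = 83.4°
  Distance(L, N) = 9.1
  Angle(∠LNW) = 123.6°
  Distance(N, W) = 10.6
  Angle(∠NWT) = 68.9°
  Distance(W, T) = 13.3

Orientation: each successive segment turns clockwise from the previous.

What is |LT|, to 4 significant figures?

11.87

∠LNW = 123.6° gives NW at 53.20° from the x-axis; with |NW| = 10.6, W = (6.314, -17.41). ∠NWT = 68.9° gives WT at -57.90° from the x-axis; with |WT| = 13.3, T = (13.38, -28.67). Then |LT| = |T − L| = 11.87.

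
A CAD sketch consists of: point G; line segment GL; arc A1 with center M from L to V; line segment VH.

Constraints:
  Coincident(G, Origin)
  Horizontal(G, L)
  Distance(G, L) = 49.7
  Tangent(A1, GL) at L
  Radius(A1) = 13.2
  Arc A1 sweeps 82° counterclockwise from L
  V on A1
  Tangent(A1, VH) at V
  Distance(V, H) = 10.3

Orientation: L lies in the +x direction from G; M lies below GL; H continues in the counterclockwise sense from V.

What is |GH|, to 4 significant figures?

41.28

G is at the origin; GL is horizontal with |GL| = 49.7 and L on the +x side, so L = (49.70, 0.000). Tangency of A1 to GL means the radius ML is perpendicular to GL, so M = L + (0, -13.2) = (49.70, -13.20). On A1, L sits at bearing 90° from M; an 82° counterclockwise sweep puts V at bearing 172°, so V = M + 13.2·(cos 172°, sin 172°) = (36.63, -11.36). Tangency of A1 to VH means the radius MV is perpendicular to VH, so VH runs along (−sin 172°, cos 172°); with |VH| = 10.3, H = (35.19, -21.56). Then |GH| = |H − G| = 41.28.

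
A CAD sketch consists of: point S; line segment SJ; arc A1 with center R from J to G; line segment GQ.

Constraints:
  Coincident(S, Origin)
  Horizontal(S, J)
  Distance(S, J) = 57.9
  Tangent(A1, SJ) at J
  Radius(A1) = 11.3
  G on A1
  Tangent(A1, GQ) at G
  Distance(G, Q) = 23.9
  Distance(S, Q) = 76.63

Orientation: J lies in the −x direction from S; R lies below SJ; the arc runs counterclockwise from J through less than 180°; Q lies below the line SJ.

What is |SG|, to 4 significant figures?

70.21

Checks: |RG| = 11.30 ✓; ∠(RG, GQ) = 90.00° ✓; |GQ| = 23.90 ✓; |SQ| = 76.63 ✓.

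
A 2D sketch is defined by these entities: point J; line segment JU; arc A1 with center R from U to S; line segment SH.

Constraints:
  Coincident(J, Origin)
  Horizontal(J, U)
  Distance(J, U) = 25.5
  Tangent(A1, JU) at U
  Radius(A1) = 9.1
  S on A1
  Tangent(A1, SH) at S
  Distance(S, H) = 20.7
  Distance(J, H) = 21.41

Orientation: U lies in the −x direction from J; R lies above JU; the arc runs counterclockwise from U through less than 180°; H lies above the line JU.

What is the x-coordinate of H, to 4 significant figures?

-6.002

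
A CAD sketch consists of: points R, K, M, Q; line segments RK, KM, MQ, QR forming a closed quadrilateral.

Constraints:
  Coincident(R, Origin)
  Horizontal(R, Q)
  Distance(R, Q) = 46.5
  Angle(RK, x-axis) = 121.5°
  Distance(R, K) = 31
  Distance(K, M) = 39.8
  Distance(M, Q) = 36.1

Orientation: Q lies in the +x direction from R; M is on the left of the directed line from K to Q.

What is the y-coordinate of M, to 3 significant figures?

27.9

R is at the origin; RQ is horizontal with |RQ| = 46.5 and Q in +x, so Q = (46.5, 0). RK runs at 121.5° with |RK| = 31.0, so K = (-16.2, 26.4). M is determined by |KM| = 39.8 and |MQ| = 36.1 together: it lies at the intersection of circle(K, 39.8) and circle(Q, 36.1). With |KQ| = 68.0, the foot of the radical line on KQ is 36.1 from K and the perpendicular offset is √(39.8² − 36.1²) = 16.8. Taking the left-of-KQ solution: M = (23.6, 27.9).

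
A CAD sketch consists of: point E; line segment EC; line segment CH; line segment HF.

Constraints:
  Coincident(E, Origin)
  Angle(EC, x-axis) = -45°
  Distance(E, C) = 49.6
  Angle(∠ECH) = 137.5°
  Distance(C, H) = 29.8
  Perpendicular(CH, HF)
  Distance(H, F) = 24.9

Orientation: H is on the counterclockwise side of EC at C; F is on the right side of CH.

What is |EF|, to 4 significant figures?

88.41

E is at the origin; EC runs at -45.0° with length 49.6, so C = 49.6·(cos -45.0°, sin -45.0°) = (35.07, -35.07). ∠ECH = 137.5°, so CH runs at -45.0° + (180° − 137.5°) = -2.500° from the x-axis; with |CH| = 29.8, H = C + 29.8·(cos -2.500°, sin -2.500°) = (64.84, -36.37). CH ⟂ HF; with |HF| = 24.9 on the right of CH, F = H + 24.9·(-0.04362, -0.9990) = (63.76, -61.25). Then |EF| = |F − E| = 88.41.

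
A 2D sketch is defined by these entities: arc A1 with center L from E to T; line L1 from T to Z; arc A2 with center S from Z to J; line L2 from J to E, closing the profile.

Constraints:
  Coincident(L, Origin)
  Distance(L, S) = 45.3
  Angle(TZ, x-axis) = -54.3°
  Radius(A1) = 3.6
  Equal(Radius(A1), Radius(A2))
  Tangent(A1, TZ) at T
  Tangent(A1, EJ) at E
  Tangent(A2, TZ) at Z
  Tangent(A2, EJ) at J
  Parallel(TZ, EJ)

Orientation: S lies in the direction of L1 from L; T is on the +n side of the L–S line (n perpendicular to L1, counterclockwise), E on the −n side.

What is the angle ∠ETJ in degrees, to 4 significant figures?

80.97°

The slot axis is L1's direction at -54.3°, so u = (cos -54.3°, sin -54.3°) = (0.5835, -0.8121) and n = (−sin -54.3°, cos -54.3°) = (0.8121, 0.5835). L is at the origin and S lies 45.3 along u from L, so S = 45.3·u = (26.43, -36.79). Tangency of A1 to both parallel lines with radius 3.6 puts T and E at L ± 3.6·n: T = (2.924, 2.101), E = (-2.924, -2.101). Equal radii place Z and J the same way about S: Z = S + 3.6·n = (29.36, -34.69), J = S − 3.6·n = (23.51, -38.89). Then cos ∠ETJ = TE·TJ / (|TE||TJ|), giving 80.97°.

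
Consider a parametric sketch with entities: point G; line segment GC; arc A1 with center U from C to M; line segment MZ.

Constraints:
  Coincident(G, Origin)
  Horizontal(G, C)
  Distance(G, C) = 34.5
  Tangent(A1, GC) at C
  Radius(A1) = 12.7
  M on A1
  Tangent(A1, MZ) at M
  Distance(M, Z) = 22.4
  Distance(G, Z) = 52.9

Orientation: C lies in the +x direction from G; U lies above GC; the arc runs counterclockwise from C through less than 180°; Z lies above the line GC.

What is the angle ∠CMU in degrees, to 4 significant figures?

32.35°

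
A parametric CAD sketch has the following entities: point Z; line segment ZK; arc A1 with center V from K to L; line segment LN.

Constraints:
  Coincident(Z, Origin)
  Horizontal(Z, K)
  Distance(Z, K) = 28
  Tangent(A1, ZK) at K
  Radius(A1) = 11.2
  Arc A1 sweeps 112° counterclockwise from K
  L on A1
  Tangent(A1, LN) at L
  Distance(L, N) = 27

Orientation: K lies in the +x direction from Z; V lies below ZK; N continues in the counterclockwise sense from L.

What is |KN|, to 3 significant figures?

40.4

Z is at the origin; ZK is horizontal with |ZK| = 28.0 and K on the +x side, so K = (28.0, 0.00). Since A1 is tangent to ZK there, VK ⟂ ZK, so V = K + (0, -11.2) = (28.0, -11.2). On A1, K sits at bearing 90° from V; a 112° counterclockwise sweep puts L at bearing 202°, so L = V + 11.2·(cos 202°, sin 202°) = (17.6, -15.4). Since A1 is tangent to LN there, VL ⟂ LN, so LN runs along (−sin 202°, cos 202°); with |LN| = 27.0, N = (27.7, -40.4). Then |KN| = |N − K| = 40.4.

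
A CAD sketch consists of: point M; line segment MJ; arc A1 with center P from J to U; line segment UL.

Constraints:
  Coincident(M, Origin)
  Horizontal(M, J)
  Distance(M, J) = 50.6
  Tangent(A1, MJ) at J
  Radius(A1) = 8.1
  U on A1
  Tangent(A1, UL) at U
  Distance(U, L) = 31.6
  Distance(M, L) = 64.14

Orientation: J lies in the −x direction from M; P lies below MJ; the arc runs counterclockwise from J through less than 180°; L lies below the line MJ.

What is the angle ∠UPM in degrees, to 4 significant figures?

172.9°

M is at the origin; MJ is horizontal with |MJ| = 50.6 and J on the −x side, so J = (-50.60, 0.000). A1 meets MJ tangentially, so PJ is at right angles to MJ, so P = J + (0, -8.1) = (-50.60, -8.100). Since PU ⟂ UL (tangency), |PL| = √(8.1² + 31.6²) = 32.62 regardless of where U sits on A1. So L lies on both circle(M, 64.14) and circle(P, 32.62); the below-MJ intersection is L = (-49.57, -40.71). U is the foot of the tangent from L: U = (-58.38, -10.36).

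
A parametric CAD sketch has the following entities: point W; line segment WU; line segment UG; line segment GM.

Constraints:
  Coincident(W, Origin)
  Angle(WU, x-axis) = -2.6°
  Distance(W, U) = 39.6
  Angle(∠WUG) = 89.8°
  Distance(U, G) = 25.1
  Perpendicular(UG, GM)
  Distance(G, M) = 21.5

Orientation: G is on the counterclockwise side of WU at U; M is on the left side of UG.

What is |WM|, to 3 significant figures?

30.8

W is at the origin; WU runs at -2.6° with length 39.6, so U = 39.6·(cos -2.6°, sin -2.6°) = (39.6, -1.80). ∠WUG = 89.8°, so UG runs at -2.6° + (180° − 89.8°) = 87.6° from the x-axis; with |UG| = 25.1, G = U + 25.1·(cos 87.6°, sin 87.6°) = (40.6, 23.3). UG is perpendicular to GM; with |GM| = 21.5 on the left of UG, M = G + 21.5·(-0.999, 0.0419) = (19.1, 24.2). Then |WM| = |M − W| = 30.8.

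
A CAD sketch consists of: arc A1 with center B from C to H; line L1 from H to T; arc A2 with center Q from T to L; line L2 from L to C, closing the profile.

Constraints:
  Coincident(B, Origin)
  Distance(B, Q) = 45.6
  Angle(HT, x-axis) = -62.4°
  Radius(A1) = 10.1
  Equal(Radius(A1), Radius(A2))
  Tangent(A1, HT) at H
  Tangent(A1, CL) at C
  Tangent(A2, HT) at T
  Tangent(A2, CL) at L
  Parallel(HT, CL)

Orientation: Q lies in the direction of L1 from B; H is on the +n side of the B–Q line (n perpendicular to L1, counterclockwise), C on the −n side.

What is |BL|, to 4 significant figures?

46.71

The slot axis is L1's direction at -62.4°, so u = (cos -62.4°, sin -62.4°) = (0.4633, -0.8862) and n = (−sin -62.4°, cos -62.4°) = (0.8862, 0.4633). B is at the origin and Q lies 45.6 along u from B, so Q = 45.6·u = (21.13, -40.41). Tangency of A1 to both parallel lines with radius 10.1 puts H and C at B ± 10.1·n: H = (8.951, 4.679), C = (-8.951, -4.679). Equal radii place T and L the same way about Q: T = Q + 10.1·n = (30.08, -35.73), L = Q − 10.1·n = (12.18, -45.09). Then |BL| = |L − B| = 46.71.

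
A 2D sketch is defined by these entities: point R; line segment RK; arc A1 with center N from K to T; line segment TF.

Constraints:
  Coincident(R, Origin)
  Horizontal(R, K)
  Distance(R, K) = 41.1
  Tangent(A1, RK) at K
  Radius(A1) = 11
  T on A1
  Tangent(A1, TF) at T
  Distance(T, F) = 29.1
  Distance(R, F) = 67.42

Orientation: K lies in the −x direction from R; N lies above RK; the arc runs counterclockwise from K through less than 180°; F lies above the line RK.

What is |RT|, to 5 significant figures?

38.734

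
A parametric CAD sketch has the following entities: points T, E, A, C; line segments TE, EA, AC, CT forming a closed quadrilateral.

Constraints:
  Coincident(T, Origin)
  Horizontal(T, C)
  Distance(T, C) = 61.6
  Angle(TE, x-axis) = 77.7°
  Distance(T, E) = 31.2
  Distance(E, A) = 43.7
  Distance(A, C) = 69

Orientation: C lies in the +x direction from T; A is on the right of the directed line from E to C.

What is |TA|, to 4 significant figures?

12.94

T is at the origin; TC is horizontal with |TC| = 61.6 and C in +x, so C = (61.6, 0). TE runs at 77.7° with |TE| = 31.2, so E = (6.647, 30.48). A is determined by |EA| = 43.7 and |AC| = 69.0 together: it lies at the intersection of circle(E, 43.7) and circle(C, 69.0). With |EC| = 62.84, the foot of the radical line on EC is 8.735 from E and the perpendicular offset is √(43.7² − 8.735²) = 42.82. Taking the right-of-EC solution: A = (-6.486, -11.20).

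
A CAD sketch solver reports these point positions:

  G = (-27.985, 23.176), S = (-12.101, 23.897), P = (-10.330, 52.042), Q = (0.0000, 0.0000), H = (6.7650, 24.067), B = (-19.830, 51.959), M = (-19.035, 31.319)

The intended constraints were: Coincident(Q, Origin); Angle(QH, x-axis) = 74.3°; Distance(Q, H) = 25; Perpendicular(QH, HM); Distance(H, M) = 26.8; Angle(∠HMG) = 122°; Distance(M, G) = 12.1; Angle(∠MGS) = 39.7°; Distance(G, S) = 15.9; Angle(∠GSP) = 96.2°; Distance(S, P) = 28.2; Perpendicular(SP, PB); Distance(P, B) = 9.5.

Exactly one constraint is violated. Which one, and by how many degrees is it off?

Perpendicular(SP, PB) — off by 4.10°.

Q = (0.00, 0.00) ✓; QH at 74.30° ✓; |QH| = 25.00 ✓; ∠(QH, HM) = 90.00° ✓; |HM| = 26.80 ✓; ∠HMG = 122.0° ✓; |MG| = 12.10 ✓; ∠MGS = 39.70° ✓; |GS| = 15.90 ✓; ∠GSP = 96.20° ✓; |SP| = 28.20 ✓; ∠(SP, PB) = 94.10° ✗; |PB| = 9.500 ✓.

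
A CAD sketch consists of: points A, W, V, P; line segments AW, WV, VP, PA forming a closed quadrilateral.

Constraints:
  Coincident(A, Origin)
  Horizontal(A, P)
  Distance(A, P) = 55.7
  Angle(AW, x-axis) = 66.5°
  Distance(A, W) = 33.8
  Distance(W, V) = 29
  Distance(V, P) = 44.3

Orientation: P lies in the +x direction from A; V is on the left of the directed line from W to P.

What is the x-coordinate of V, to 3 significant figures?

40.5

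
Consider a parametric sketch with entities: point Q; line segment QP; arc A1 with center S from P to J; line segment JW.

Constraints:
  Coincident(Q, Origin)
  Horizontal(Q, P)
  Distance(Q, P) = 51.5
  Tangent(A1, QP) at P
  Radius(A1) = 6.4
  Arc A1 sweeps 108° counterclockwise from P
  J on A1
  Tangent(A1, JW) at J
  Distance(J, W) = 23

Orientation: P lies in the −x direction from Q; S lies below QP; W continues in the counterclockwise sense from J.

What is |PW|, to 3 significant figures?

30.3

On A1, P sits at bearing 90° from S; a 108° counterclockwise sweep puts J at bearing 198°, so J = S + 6.4·(cos 198°, sin 198°) = (-57.6, -8.38). Tangency of A1 to JW means the radius SJ is perpendicular to JW, so JW runs along (−sin 198°, cos 198°); with |JW| = 23.0, W = (-50.5, -30.3). Then |PW| = |W − P| = 30.3.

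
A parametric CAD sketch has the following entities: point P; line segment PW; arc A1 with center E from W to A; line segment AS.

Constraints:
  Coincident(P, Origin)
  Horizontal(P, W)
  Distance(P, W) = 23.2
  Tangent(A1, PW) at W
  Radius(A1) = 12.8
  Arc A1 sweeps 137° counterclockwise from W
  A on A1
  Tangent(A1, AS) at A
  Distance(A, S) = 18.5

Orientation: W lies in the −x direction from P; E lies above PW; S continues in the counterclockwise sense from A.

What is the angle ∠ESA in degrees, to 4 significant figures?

34.68°

On A1, W sits at bearing -90° from E; a 137° counterclockwise sweep puts A at bearing 47°, so A = E + 12.8·(cos 47°, sin 47°) = (-14.47, 22.16). Tangency of A1 to AS means the radius EA is perpendicular to AS, so AS runs along (−sin 47°, cos 47°); with |AS| = 18.5, S = (-28.00, 34.78). Then cos ∠ESA = SE·SA / (|SE||SA|), giving 34.68°.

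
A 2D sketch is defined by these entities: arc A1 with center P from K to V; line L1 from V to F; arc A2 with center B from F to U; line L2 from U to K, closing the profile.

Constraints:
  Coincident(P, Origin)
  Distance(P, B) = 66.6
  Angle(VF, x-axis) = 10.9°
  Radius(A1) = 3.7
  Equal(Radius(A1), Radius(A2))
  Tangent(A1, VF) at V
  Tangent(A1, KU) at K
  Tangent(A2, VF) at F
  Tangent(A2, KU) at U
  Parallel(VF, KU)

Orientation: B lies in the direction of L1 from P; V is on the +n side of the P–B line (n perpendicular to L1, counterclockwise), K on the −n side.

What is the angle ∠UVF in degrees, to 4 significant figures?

6.340°

The slot axis is L1's direction at 10.9°, so u = (cos 10.9°, sin 10.9°) = (0.9820, 0.1891) and n = (−sin 10.9°, cos 10.9°) = (-0.1891, 0.9820). P is at the origin and B lies 66.6 along u from P, so B = 66.6·u = (65.40, 12.59). Tangency of A1 to both parallel lines with radius 3.7 puts V and K at P ± 3.7·n: V = (-0.6997, 3.633), K = (0.6997, -3.633). Equal radii place F and U the same way about B: F = B + 3.7·n = (64.70, 16.23), U = B − 3.7·n = (66.10, 8.961). Then cos ∠UVF = VU·VF / (|VU||VF|), giving 6.340°.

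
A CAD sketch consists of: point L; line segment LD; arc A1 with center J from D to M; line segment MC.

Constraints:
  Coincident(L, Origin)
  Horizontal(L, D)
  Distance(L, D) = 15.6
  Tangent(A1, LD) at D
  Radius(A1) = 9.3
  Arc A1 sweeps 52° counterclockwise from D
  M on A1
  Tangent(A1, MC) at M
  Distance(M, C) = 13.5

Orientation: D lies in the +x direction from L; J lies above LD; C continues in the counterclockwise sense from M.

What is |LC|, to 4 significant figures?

34.32

L is at the origin; LD is horizontal with |LD| = 15.6 and D on the +x side, so D = (15.60, 0.000). A1 meets LD tangentially, so JD is at right angles to LD, so J = D + (0, 9.3) = (15.60, 9.300). On A1, D sits at bearing -90° from J; a 52° counterclockwise sweep puts M at bearing -38°, so M = J + 9.3·(cos -38°, sin -38°) = (22.93, 3.574). A1 meets MC tangentially, so JM is at right angles to MC, so MC runs along (−sin -38°, cos -38°); with |MC| = 13.5, C = (31.24, 14.21). Then |LC| = |C − L| = 34.32.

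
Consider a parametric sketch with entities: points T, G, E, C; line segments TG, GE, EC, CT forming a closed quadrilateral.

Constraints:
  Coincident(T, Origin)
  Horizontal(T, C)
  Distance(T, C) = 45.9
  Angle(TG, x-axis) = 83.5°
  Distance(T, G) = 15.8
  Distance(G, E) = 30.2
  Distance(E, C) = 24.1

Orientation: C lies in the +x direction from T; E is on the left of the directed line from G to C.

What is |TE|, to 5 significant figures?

37.262

Checks: |GE| = 30.20 ✓; |EC| = 24.10 ✓.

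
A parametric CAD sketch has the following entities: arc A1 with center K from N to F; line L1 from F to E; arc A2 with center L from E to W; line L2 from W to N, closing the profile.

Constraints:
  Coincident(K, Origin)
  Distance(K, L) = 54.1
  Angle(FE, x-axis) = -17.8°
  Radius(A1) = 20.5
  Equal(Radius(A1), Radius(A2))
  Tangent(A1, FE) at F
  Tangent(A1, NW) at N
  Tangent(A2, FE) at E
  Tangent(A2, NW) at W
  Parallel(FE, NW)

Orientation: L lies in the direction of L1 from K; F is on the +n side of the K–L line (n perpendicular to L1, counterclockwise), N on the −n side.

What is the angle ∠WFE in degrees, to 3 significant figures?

37.2°

The slot axis is L1's direction at -17.8°, so u = (cos -17.8°, sin -17.8°) = (0.952, -0.306) and n = (−sin -17.8°, cos -17.8°) = (0.306, 0.952). K is at the origin and L lies 54.1 along u from K, so L = 54.1·u = (51.5, -16.5). Tangency of A1 to both parallel lines with radius 20.5 puts F and N at K ± 20.5·n: F = (6.27, 19.5), N = (-6.27, -19.5). Equal radii place E and W the same way about L: E = L + 20.5·n = (57.8, 2.98), W = L − 20.5·n = (45.2, -36.1). Then cos ∠WFE = FW·FE / (|FW||FE|), giving 37.2°.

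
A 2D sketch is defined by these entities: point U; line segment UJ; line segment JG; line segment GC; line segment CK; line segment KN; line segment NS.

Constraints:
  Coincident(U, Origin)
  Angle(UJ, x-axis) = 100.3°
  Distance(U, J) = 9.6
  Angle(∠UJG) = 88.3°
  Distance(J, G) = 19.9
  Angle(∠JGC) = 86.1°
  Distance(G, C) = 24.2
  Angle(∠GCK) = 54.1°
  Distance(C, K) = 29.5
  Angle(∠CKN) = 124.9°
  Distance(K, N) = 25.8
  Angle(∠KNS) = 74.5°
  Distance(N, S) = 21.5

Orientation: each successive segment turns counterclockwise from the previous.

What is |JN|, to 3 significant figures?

20.6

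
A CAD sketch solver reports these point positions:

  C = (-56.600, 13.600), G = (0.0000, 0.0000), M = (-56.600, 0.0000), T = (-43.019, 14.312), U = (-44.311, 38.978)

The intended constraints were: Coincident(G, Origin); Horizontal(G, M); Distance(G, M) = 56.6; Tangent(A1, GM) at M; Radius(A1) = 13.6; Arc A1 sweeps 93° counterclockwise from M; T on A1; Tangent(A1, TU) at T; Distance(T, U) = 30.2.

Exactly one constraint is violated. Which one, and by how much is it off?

Distance(T, U) = 30.2 — off by 5.50.

G = (0.00, 0.00) ✓; G.y = 0.00, M.y = 0.00 ✓; |GM| = 56.60 ✓; ∠(CM, MG) = 90.00° ✓; |CM| = 13.60 ✓; bearing(C→T) − bearing(C→M) = 93.00° ✓; |CT| = 13.60 ✓; ∠(CT, TU) = 90.00° ✓; |TU| = 24.70 ✗.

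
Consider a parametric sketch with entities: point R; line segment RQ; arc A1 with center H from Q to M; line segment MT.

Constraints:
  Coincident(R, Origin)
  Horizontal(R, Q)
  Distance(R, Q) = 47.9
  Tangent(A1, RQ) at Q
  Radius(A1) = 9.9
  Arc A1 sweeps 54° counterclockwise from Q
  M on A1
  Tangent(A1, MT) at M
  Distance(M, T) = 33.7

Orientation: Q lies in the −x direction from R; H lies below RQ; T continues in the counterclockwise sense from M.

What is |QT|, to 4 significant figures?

41.91

R is at the origin; RQ is horizontal with |RQ| = 47.9 and Q on the −x side, so Q = (-47.90, 0.000). Tangency of A1 to RQ means the radius HQ is perpendicular to RQ, so H = Q + (0, -9.9) = (-47.90, -9.900). On A1, Q sits at bearing 90° from H; a 54° counterclockwise sweep puts M at bearing 144°, so M = H + 9.9·(cos 144°, sin 144°) = (-55.91, -4.081). The tangent condition forces HM to be normal to MT, so MT runs along (−sin 144°, cos 144°); with |MT| = 33.7, T = (-75.72, -31.34). Then |QT| = |T − Q| = 41.91.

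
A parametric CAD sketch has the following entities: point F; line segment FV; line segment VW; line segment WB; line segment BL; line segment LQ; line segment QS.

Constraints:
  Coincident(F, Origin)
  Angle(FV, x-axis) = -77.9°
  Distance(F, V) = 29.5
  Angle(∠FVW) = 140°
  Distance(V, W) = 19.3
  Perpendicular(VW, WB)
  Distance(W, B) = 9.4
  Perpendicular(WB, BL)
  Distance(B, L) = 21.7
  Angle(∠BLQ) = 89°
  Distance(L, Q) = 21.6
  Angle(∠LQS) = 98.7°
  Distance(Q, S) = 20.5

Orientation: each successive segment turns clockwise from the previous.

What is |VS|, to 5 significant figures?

23.620

F is at the origin; FV runs at -77.9° with length 29.5, so V = (6.1837, -28.845). ∠FVW = 140.0° gives VW at -117.90° from the x-axis; with |VW| = 19.3, W = (-2.8473, -45.901). VW ⟂ WB, so WB runs at 152.10°; with |WB| = 9.4, B = (-11.155, -41.503). WB ⟂ BL, so BL runs at 62.100°; with |BL| = 21.7, L = (-1.0006, -22.325). ∠BLQ = 89.0° gives LQ at -28.900° from the x-axis; with |LQ| = 21.6, Q = (17.909, -32.764). ∠LQS = 98.7° gives QS at -110.20° from the x-axis; with |QS| = 20.5, S = (10.831, -52.003). Then |VS| = |S − V| = 23.620.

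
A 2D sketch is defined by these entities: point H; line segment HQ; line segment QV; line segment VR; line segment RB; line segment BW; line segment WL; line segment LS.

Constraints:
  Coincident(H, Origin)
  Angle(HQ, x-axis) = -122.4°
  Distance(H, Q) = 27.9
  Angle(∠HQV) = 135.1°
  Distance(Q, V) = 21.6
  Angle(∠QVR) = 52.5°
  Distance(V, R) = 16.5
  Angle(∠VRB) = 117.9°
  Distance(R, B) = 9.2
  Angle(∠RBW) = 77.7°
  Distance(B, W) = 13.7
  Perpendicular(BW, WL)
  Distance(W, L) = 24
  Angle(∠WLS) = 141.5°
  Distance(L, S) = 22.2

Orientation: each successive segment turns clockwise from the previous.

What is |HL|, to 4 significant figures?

51.03

H is at the origin; HQ runs at -122.4° with length 27.9, so Q = (-14.95, -23.56). ∠HQV = 135.1° gives QV at -167.3° from the x-axis; with |QV| = 21.6, V = (-36.02, -28.31). ∠QVR = 52.5° gives VR at 65.20° from the x-axis; with |VR| = 16.5, R = (-29.10, -13.33). ∠VRB = 117.9° gives RB at 3.100° from the x-axis; with |RB| = 9.2, B = (-19.91, -12.83). ∠RBW = 77.7° gives BW at -99.20° from the x-axis; with |BW| = 13.7, W = (-22.10, -26.35). BW is perpendicular to WL, so WL runs at 170.8°; with |WL| = 24.0, L = (-45.80, -22.52). Then |HL| = |L − H| = 51.03.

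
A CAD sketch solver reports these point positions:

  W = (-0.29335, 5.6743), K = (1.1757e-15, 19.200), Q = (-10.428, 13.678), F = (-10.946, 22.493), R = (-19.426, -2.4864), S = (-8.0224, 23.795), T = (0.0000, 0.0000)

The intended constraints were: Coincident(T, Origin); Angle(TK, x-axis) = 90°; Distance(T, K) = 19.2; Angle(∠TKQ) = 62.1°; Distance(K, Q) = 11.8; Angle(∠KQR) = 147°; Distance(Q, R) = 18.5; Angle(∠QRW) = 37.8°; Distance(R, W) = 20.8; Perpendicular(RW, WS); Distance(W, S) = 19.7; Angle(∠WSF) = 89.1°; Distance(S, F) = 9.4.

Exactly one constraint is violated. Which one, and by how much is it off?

Distance(S, F) = 9.4 — off by 6.20.

T = (0.00, 0.00) ✓; TK at 90.00° ✓; |TK| = 19.20 ✓; ∠TKQ = 62.10° ✓; |KQ| = 11.80 ✓; ∠KQR = 147.0° ✓; |QR| = 18.50 ✓; ∠QRW = 37.80° ✓; |RW| = 20.80 ✓; ∠(RW, WS) = 90.00° ✓; |WS| = 19.70 ✓; ∠WSF = 89.09° ✓; |SF| = 3.200 ✗.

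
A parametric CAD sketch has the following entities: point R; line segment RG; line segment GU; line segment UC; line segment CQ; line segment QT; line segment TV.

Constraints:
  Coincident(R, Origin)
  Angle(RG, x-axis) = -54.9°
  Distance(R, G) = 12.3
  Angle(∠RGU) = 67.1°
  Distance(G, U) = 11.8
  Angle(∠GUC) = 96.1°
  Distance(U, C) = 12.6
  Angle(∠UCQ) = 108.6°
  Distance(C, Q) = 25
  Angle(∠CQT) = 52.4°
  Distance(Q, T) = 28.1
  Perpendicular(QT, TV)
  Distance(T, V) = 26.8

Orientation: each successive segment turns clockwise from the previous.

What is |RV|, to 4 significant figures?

20.51

∠CQT = 52.4° gives QT at -90.70° from the x-axis; with |QT| = 28.1, T = (11.23, -13.68). QT is perpendicular to TV, so TV runs at 179.3°; with |TV| = 26.8, V = (-15.57, -13.35). Then |RV| = |V − R| = 20.51.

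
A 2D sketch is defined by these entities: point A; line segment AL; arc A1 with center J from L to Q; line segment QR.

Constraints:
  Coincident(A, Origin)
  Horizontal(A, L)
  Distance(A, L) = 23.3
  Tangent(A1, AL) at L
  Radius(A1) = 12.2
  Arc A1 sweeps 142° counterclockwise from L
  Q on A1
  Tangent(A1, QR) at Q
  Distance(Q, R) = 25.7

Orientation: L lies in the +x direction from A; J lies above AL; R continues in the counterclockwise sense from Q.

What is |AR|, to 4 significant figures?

39.09

On A1, L sits at bearing -90° from J; a 142° counterclockwise sweep puts Q at bearing 52°, so Q = J + 12.2·(cos 52°, sin 52°) = (30.81, 21.81). A1 meets QR tangentially, so JQ is at right angles to QR, so QR runs along (−sin 52°, cos 52°); with |QR| = 25.7, R = (10.56, 37.64). Then |AR| = |R − A| = 39.09.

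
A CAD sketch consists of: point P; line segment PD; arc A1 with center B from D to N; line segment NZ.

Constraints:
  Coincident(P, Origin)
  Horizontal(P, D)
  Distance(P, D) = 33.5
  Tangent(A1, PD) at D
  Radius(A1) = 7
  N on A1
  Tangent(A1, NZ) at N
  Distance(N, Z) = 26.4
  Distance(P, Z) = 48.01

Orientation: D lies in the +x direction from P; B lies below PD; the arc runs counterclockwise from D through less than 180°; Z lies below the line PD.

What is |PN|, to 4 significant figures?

28.15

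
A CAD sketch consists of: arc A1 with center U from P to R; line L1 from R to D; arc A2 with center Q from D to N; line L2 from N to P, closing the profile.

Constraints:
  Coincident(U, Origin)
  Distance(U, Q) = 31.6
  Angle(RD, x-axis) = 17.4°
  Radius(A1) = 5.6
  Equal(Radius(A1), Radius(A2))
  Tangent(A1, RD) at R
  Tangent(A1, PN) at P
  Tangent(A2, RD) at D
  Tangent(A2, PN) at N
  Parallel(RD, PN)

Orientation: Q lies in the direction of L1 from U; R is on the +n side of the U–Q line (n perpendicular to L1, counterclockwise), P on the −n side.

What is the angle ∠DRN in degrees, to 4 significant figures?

19.52°

The slot axis is L1's direction at 17.4°, so u = (cos 17.4°, sin 17.4°) = (0.9542, 0.2990) and n = (−sin 17.4°, cos 17.4°) = (-0.2990, 0.9542). U is at the origin and Q lies 31.6 along u from U, so Q = 31.6·u = (30.15, 9.450). Tangency of A1 to both parallel lines with radius 5.6 puts R and P at U ± 5.6·n: R = (-1.675, 5.344), P = (1.675, -5.344). Equal radii place D and N the same way about Q: D = Q + 5.6·n = (28.48, 14.79), N = Q − 5.6·n = (31.83, 4.106). Then cos ∠DRN = RD·RN / (|RD||RN|), giving 19.52°.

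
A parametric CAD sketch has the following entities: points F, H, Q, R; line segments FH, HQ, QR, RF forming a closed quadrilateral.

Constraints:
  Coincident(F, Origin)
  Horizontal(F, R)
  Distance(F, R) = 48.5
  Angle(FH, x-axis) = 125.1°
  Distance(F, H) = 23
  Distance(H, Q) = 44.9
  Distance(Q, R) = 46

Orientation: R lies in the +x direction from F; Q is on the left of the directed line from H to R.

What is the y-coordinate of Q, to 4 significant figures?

40.25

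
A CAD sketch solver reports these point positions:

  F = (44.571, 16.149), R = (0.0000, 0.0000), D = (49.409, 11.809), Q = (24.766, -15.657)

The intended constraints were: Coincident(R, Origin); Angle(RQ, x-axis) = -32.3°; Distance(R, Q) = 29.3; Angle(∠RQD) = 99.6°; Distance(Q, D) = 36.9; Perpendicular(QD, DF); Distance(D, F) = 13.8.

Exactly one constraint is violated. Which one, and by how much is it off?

Distance(D, F) = 13.8 — off by 7.30.

R = (0.00, 0.00) ✓; RQ at -32.30° ✓; |RQ| = 29.30 ✓; ∠RQD = 99.60° ✓; |QD| = 36.90 ✓; ∠(QD, DF) = 90.00° ✓; |DF| = 6.499 ✗.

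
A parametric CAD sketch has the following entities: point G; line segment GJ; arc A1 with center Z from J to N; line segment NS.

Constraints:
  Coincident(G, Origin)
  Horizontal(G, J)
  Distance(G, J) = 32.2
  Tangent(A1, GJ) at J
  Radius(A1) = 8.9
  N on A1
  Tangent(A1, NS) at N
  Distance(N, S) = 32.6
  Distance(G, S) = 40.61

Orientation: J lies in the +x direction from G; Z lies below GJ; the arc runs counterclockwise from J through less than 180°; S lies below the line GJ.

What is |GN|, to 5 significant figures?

24.508

Checks: |ZN| = 8.900 ✓; ∠(ZN, NS) = 90.00° ✓; |NS| = 32.60 ✓; |GS| = 40.61 ✓.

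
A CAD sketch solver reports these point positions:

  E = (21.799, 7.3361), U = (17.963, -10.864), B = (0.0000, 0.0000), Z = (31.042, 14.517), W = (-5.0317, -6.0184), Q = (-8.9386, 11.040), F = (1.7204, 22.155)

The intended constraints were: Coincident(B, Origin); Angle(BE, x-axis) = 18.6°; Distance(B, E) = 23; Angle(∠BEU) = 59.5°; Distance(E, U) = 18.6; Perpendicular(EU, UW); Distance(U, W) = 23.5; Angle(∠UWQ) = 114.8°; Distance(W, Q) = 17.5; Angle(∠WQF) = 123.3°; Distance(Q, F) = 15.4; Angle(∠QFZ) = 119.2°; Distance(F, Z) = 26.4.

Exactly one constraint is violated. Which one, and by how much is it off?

Distance(F, Z) = 26.4 — off by 3.90.

B = (0.00, 0.00) ✓; BE at 18.60° ✓; |BE| = 23.00 ✓; ∠BEU = 59.50° ✓; |EU| = 18.60 ✓; ∠(EU, UW) = 90.00° ✓; |UW| = 23.50 ✓; ∠UWQ = 114.8° ✓; |WQ| = 17.50 ✓; ∠WQF = 123.3° ✓; |QF| = 15.40 ✓; ∠QFZ = 119.2° ✓; |FZ| = 30.30 ✗.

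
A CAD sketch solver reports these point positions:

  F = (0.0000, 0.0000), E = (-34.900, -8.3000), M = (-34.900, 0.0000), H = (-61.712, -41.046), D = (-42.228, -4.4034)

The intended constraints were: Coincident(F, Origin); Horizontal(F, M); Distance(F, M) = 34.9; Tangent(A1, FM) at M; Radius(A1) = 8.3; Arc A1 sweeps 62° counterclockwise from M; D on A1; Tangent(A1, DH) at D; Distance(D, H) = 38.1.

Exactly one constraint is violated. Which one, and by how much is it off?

Distance(D, H) = 38.1 — off by 3.40.

F = (0.00, 0.00) ✓; F.y = 0.00, M.y = 0.00 ✓; |FM| = 34.90 ✓; ∠(EM, MF) = 90.00° ✓; |EM| = 8.300 ✓; bearing(E→D) − bearing(E→M) = 62.00° ✓; |ED| = 8.300 ✓; ∠(ED, DH) = 90.00° ✓; |DH| = 41.50 ✗.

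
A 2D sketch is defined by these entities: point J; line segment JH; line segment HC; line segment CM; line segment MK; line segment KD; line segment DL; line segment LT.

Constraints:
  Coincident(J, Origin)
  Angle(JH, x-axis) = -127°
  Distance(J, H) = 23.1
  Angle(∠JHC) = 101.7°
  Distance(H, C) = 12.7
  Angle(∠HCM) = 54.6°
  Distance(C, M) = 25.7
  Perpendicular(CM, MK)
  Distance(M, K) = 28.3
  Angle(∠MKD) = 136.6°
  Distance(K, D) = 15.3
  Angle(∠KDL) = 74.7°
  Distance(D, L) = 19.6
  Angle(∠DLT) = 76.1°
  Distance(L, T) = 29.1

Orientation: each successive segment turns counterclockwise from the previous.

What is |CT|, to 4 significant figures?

35.63

J is at the origin; JH runs at -127.0° with length 23.1, so H = (-13.90, -18.45). ∠JHC = 101.7° gives HC at -48.70° from the x-axis; with |HC| = 12.7, C = (-5.520, -27.99). ∠HCM = 54.6° gives CM at 76.70° from the x-axis; with |CM| = 25.7, M = (0.3924, -2.979). The perpendicularity gives MK at right angles to CM, so MK runs at 166.7°; with |MK| = 28.3, K = (-27.15, 3.532). ∠MKD = 136.6° gives KD at -149.9° from the x-axis; with |KD| = 15.3, D = (-40.39, -4.142). ∠KDL = 74.7° gives DL at -44.60° from the x-axis; with |DL| = 19.6, L = (-26.43, -17.90). ∠DLT = 76.1° gives LT at 59.30° from the x-axis; with |LT| = 29.1, T = (-11.57, 7.118). Then |CT| = |T − C| = 35.63.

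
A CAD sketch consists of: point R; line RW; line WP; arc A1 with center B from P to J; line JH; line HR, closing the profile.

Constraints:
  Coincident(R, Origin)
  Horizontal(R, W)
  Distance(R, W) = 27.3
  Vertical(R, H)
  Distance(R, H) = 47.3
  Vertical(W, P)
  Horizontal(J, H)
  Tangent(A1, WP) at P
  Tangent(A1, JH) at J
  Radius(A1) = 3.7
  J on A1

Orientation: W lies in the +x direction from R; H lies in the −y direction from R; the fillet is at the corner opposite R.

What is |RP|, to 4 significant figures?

51.44

The virtual corner opposite R is at (27.30, -47.30). Tangency of A1 to WP means the radius BP is perpendicular to WP and A1 meets JH tangentially, so BJ is at right angles to JH, with radius 3.7, so the center B sits 3.7 in from both sides at B = (23.60, -43.60). That places the tangent points at P = (27.30, -43.60) on WP and J = (23.60, -47.30) on JH. Then |RP| = |P − R| = 51.44.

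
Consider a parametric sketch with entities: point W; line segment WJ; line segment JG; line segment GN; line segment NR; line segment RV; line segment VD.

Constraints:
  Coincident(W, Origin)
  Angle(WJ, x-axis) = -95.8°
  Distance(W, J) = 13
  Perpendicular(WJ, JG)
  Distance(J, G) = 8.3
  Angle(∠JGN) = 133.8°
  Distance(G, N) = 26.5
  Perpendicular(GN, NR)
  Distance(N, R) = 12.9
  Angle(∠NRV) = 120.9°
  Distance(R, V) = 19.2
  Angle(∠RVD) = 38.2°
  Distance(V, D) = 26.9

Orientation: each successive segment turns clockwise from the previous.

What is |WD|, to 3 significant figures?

23.6

W is at the origin; WJ runs at -95.8° with length 13.0, so J = (-1.31, -12.9). The perpendicularity gives JG at right angles to WJ, so JG runs at 174°; with |JG| = 8.3, G = (-9.57, -12.1). ∠JGN = 133.8° gives GN at 128° from the x-axis; with |GN| = 26.5, N = (-25.9, 8.79). GN ⟂ NR, so NR runs at 38.0°; with |NR| = 12.9, R = (-15.7, 16.7). ∠NRV = 120.9° gives RV at -21.1° from the x-axis; with |RV| = 19.2, V = (2.19, 9.82). ∠RVD = 38.2° gives VD at -163° from the x-axis; with |VD| = 26.9, D = (-23.5, 1.91). Then |WD| = |D − W| = 23.6.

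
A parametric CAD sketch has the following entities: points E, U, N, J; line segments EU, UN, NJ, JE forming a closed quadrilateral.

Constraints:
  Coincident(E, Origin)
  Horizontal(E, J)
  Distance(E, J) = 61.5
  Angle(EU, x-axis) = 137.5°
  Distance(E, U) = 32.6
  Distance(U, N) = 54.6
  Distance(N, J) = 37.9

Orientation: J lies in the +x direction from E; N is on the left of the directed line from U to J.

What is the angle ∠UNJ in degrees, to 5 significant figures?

144.85°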